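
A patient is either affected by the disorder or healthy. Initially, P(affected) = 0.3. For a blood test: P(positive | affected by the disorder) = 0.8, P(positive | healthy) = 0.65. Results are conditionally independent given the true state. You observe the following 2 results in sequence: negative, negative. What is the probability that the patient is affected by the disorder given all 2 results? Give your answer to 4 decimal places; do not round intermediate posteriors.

0.1228

Apply Bayes' rule sequentially, carrying P(affected) forward.
After 'negative': P(affected) = 0.2·0.3000 / (0.2·0.3000 + 0.35·0.7000) ≈ 0.1967
After 'negative': P(affected) = 0.2·0.1967 / (0.2·0.1967 + 0.35·0.8033) ≈ 0.1228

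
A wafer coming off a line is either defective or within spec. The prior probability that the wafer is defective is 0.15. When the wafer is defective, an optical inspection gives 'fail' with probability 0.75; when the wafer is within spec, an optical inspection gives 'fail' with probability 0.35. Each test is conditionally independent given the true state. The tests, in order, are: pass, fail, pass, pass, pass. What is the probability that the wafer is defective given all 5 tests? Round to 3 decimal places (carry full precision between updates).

After 'pass': P(defective) = 0.25·0.1500 / (0.25·0.1500 + 0.65·0.8500) ≈ 0.0636
After 'fail': P(defective) = 0.75·0.0636 / (0.75·0.0636 + 0.35·0.9364) ≈ 0.1270
After 'pass': P(defective) = 0.25·0.1270 / (0.25·0.1270 + 0.65·0.8730) ≈ 0.0530
After 'pass': P(defective) = 0.25·0.0530 / (0.25·0.0530 + 0.65·0.9470) ≈ 0.0211
After 'pass': P(defective) = 0.25·0.0211 / (0.25·0.0211 + 0.65·0.9789) ≈ 0.0082

0.008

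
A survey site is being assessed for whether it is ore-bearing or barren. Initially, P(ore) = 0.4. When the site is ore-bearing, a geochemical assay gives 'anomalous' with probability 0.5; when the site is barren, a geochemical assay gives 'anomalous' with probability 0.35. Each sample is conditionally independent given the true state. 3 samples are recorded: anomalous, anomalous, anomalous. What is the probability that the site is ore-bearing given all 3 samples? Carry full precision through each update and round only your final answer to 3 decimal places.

After 'anomalous': P(ore) = 0.5·0.4000 / (0.5·0.4000 + 0.35·0.6000) ≈ 0.4878
After 'anomalous': P(ore) = 0.5·0.4878 / (0.5·0.4878 + 0.35·0.5122) ≈ 0.5764
After 'anomalous': P(ore) = 0.5·0.5764 / (0.5·0.5764 + 0.35·0.4236) ≈ 0.6603

0.660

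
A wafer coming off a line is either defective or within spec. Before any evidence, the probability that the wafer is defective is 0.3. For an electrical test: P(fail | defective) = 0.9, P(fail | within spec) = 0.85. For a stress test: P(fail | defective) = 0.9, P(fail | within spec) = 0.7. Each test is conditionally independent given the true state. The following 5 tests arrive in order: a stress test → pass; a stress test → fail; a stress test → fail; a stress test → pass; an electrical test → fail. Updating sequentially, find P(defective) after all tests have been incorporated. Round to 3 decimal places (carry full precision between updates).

After a stress test='pass': P(defective) = 0.1·0.3000 / (0.1·0.3000 + 0.3·0.7000) ≈ 0.1250
After a stress test='fail': P(defective) = 0.9·0.1250 / (0.9·0.1250 + 0.7·0.8750) ≈ 0.1552
After a stress test='fail': P(defective) = 0.9·0.1552 / (0.9·0.1552 + 0.7·0.8448) ≈ 0.1910
After a stress test='pass': P(defective) = 0.1·0.1910 / (0.1·0.1910 + 0.3·0.8090) ≈ 0.0730
After an electrical test='fail': P(defective) = 0.9·0.0730 / (0.9·0.0730 + 0.85·0.9270) ≈ 0.0769

0.077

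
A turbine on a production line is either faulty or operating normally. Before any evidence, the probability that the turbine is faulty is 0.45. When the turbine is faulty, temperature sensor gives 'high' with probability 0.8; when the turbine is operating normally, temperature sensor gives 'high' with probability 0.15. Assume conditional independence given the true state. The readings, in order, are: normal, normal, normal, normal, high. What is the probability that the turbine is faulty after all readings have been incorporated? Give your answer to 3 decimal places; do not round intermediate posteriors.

0.013

After 'normal': P(faulty) = 0.2·0.4500 / (0.2·0.4500 + 0.85·0.5500) ≈ 0.1614
After 'normal': P(faulty) = 0.2·0.1614 / (0.2·0.1614 + 0.85·0.8386) ≈ 0.0433
After 'normal': P(faulty) = 0.2·0.0433 / (0.2·0.0433 + 0.85·0.9567) ≈ 0.0105
After 'normal': P(faulty) = 0.2·0.0105 / (0.2·0.0105 + 0.85·0.9895) ≈ 0.0025
After 'high': P(faulty) = 0.8·0.0025 / (0.8·0.0025 + 0.15·0.9975) ≈ 0.0132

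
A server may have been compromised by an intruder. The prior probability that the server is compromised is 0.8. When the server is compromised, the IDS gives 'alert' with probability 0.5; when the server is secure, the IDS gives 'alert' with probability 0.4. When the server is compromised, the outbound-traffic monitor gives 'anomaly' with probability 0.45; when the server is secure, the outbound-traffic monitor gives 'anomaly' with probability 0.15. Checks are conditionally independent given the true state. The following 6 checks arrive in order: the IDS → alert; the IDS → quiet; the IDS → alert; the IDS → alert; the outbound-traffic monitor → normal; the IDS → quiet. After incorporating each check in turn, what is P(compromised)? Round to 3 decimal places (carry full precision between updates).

0.778

Each posterior becomes the prior for the next update.
After the IDS='alert': P(compromised) = 0.5·0.8000 / (0.5·0.8000 + 0.4·0.2000) ≈ 0.8333
After the IDS='quiet': P(compromised) = 0.5·0.8333 / (0.5·0.8333 + 0.6·0.1667) ≈ 0.8065
After the IDS='alert': P(compromised) = 0.5·0.8065 / (0.5·0.8065 + 0.4·0.1935) ≈ 0.8389
After the IDS='alert': P(compromised) = 0.5·0.8389 / (0.5·0.8389 + 0.4·0.1611) ≈ 0.8669
After the outbound-traffic monitor='normal': P(compromised) = 0.55·0.8669 / (0.55·0.8669 + 0.85·0.1331) ≈ 0.8082
After the IDS='quiet': P(compromised) = 0.5·0.8082 / (0.5·0.8082 + 0.6·0.1918) ≈ 0.7783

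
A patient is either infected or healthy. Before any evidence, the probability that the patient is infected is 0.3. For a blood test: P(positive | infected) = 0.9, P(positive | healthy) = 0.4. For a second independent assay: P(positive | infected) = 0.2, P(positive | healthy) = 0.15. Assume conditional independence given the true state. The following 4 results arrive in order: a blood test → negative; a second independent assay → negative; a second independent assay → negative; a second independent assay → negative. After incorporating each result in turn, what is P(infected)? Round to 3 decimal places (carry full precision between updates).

0.056

After a blood test='negative': P(infected) = 0.1·0.3000 / (0.1·0.3000 + 0.6·0.7000) ≈ 0.0667
After a second independent assay='negative': P(infected) = 0.8·0.0667 / (0.8·0.0667 + 0.85·0.9333) ≈ 0.0630
After a second independent assay='negative': P(infected) = 0.8·0.0630 / (0.8·0.0630 + 0.85·0.9370) ≈ 0.0595
After a second independent assay='negative': P(infected) = 0.8·0.0595 / (0.8·0.0595 + 0.85·0.9405) ≈ 0.0562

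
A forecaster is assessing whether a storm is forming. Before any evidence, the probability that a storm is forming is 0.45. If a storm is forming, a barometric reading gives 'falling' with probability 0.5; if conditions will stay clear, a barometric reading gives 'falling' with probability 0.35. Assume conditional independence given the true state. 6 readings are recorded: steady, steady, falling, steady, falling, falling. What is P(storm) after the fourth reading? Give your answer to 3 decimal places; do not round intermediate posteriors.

After 'steady': P(storm) = 0.5·0.4500 / (0.5·0.4500 + 0.65·0.5500) ≈ 0.3863
After 'steady': P(storm) = 0.5·0.3863 / (0.5·0.3863 + 0.65·0.6137) ≈ 0.3262
After 'falling': P(storm) = 0.5·0.3262 / (0.5·0.3262 + 0.35·0.6738) ≈ 0.4088
After 'steady': P(storm) = 0.5·0.4088 / (0.5·0.4088 + 0.65·0.5912) ≈ 0.3473

0.347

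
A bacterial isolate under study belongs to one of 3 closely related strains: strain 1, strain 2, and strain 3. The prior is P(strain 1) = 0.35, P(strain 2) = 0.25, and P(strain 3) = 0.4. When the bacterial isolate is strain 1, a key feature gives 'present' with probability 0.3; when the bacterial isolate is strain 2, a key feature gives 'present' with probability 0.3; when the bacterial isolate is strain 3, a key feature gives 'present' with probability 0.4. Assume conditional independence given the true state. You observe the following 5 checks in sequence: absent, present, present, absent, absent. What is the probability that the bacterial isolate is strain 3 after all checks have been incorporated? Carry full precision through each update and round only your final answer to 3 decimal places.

After 'absent': normaliser = 0.7·0.3500 + 0.7·0.2500 + 0.6·0.4000; P(strain 1) ≈ 0.3712, P(strain 2) ≈ 0.2652, P(strain 3) ≈ 0.3636
After 'present': normaliser = 0.3·0.3712 + 0.3·0.2652 + 0.4·0.3636; P(strain 1) ≈ 0.3311, P(strain 2) ≈ 0.2365, P(strain 3) ≈ 0.4324
After 'present': normaliser = 0.3·0.3311 + 0.3·0.2365 + 0.4·0.4324; P(strain 1) ≈ 0.2894, P(strain 2) ≈ 0.2067, P(strain 3) ≈ 0.5039
After 'absent': normaliser = 0.7·0.2894 + 0.7·0.2067 + 0.6·0.5039; P(strain 1) ≈ 0.3118, P(strain 2) ≈ 0.2227, P(strain 3) ≈ 0.4655
After 'absent': normaliser = 0.7·0.3118 + 0.7·0.2227 + 0.6·0.4655; P(strain 1) ≈ 0.3340, P(strain 2) ≈ 0.2386, P(strain 3) ≈ 0.4274

0.427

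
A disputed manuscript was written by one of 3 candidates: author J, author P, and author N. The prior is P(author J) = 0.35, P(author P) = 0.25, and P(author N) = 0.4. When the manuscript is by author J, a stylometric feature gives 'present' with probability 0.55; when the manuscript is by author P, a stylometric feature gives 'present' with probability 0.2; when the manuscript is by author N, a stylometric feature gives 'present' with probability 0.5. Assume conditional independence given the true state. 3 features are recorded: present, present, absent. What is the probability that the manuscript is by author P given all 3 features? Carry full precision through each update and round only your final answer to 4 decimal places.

After 'present': normaliser = 0.55·0.3500 + 0.2·0.2500 + 0.5·0.4000; P(author J) ≈ 0.4350, P(author P) ≈ 0.1130, P(author N) ≈ 0.4520
After 'present': normaliser = 0.55·0.4350 + 0.2·0.1130 + 0.5·0.4520; P(author J) ≈ 0.4904, P(author P) ≈ 0.0463, P(author N) ≈ 0.4632
After 'absent': normaliser = 0.45·0.4904 + 0.8·0.0463 + 0.5·0.4632; P(author J) ≈ 0.4510, P(author P) ≈ 0.0757, P(author N) ≈ 0.4733

0.0757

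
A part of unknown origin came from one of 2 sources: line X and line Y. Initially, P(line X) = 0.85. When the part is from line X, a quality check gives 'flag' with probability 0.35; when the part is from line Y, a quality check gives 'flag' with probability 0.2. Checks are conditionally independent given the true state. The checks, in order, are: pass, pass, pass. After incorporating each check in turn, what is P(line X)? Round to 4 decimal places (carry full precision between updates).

0.7524

Apply Bayes' rule sequentially, carrying P(line X) forward.
After 'pass': P(line X) = 0.65·0.8500 / (0.65·0.8500 + 0.8·0.1500) ≈ 0.8216
After 'pass': P(line X) = 0.65·0.8216 / (0.65·0.8216 + 0.8·0.1784) ≈ 0.7891
After 'pass': P(line X) = 0.65·0.7891 / (0.65·0.7891 + 0.8·0.2109) ≈ 0.7524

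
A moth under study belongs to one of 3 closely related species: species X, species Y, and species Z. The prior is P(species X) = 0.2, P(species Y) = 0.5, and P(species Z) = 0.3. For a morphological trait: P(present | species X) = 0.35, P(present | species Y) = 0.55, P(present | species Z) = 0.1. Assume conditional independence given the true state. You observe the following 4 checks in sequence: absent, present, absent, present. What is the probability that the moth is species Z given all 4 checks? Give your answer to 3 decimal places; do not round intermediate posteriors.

0.056

After 'absent': normaliser = 0.65·0.2000 + 0.45·0.5000 + 0.9·0.3000; P(species X) ≈ 0.2080, P(species Y) ≈ 0.3600, P(species Z) ≈ 0.4320
After 'present': normaliser = 0.35·0.2080 + 0.55·0.3600 + 0.1·0.4320; P(species X) ≈ 0.2318, P(species Y) ≈ 0.6306, P(species Z) ≈ 0.1376
After 'absent': normaliser = 0.65·0.2318 + 0.45·0.6306 + 0.9·0.1376; P(species X) ≈ 0.2699, P(species Y) ≈ 0.5083, P(species Z) ≈ 0.2218
After 'present': normaliser = 0.35·0.2699 + 0.55·0.5083 + 0.1·0.2218; P(species X) ≈ 0.2385, P(species Y) ≈ 0.7056, P(species Z) ≈ 0.0560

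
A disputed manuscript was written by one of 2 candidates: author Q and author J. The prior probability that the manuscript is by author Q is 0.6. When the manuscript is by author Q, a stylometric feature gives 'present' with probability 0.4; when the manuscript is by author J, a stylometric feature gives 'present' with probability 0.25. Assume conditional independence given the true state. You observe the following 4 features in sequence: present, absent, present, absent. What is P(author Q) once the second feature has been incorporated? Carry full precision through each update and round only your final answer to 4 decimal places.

0.6575

After 'present': P(author Q) = 0.4·0.6000 / (0.4·0.6000 + 0.25·0.4000) ≈ 0.7059
After 'absent': P(author Q) = 0.6·0.7059 / (0.6·0.7059 + 0.75·0.2941) ≈ 0.6575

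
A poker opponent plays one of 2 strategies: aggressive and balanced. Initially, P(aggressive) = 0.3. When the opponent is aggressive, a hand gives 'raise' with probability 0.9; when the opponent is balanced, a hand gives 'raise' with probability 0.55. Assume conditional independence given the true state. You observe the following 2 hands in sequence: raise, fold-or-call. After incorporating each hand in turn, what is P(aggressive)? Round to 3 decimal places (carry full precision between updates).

0.135

After 'raise': P(aggressive) = 0.9·0.3000 / (0.9·0.3000 + 0.55·0.7000) ≈ 0.4122
After 'fold-or-call': P(aggressive) = 0.1·0.4122 / (0.1·0.4122 + 0.45·0.5878) ≈ 0.1348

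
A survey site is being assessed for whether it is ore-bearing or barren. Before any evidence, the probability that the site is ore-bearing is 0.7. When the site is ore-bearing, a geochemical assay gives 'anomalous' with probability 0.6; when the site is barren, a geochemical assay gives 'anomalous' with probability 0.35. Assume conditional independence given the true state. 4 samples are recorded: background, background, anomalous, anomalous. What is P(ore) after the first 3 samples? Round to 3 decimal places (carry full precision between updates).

0.602

Each posterior becomes the prior for the next update.
After 'background': P(ore) = 0.4·0.7000 / (0.4·0.7000 + 0.65·0.3000) ≈ 0.5895
After 'background': P(ore) = 0.4·0.5895 / (0.4·0.5895 + 0.65·0.4105) ≈ 0.4691
After 'anomalous': P(ore) = 0.6·0.4691 / (0.6·0.4691 + 0.35·0.5309) ≈ 0.6024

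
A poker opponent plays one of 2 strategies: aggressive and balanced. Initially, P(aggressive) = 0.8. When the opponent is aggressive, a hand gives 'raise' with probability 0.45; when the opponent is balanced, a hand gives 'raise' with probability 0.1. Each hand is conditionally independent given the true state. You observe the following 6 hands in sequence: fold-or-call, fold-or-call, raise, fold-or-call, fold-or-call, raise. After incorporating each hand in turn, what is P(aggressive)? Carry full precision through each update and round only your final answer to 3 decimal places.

After 'fold-or-call': P(aggressive) = 0.55·0.8000 / (0.55·0.8000 + 0.9·0.2000) ≈ 0.7097
After 'fold-or-call': P(aggressive) = 0.55·0.7097 / (0.55·0.7097 + 0.9·0.2903) ≈ 0.5990
After 'raise': P(aggressive) = 0.45·0.5990 / (0.45·0.5990 + 0.1·0.4010) ≈ 0.8705
After 'fold-or-call': P(aggressive) = 0.55·0.8705 / (0.55·0.8705 + 0.9·0.1295) ≈ 0.8042
After 'fold-or-call': P(aggressive) = 0.55·0.8042 / (0.55·0.8042 + 0.9·0.1958) ≈ 0.7151
After 'raise': P(aggressive) = 0.45·0.7151 / (0.45·0.7151 + 0.1·0.2849) ≈ 0.9187

0.919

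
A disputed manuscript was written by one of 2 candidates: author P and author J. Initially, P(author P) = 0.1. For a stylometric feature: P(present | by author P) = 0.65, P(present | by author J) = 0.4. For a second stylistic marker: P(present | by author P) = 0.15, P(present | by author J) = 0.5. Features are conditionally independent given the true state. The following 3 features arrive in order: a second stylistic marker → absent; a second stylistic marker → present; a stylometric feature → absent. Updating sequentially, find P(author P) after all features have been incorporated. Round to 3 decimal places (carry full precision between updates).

After a second stylistic marker='absent': P(author P) = 0.85·0.1000 / (0.85·0.1000 + 0.5·0.9000) ≈ 0.1589
After a second stylistic marker='present': P(author P) = 0.15·0.1589 / (0.15·0.1589 + 0.5·0.8411) ≈ 0.0536
After a stylometric feature='absent': P(author P) = 0.35·0.0536 / (0.35·0.0536 + 0.6·0.9464) ≈ 0.0320

0.032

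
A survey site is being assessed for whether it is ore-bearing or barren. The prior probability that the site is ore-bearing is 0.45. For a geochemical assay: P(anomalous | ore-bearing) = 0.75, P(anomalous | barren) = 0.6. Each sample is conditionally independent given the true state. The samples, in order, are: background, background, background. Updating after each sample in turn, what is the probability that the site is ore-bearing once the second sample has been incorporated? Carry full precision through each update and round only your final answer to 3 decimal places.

0.242

Each posterior becomes the prior for the next update.
After 'background': P(ore) = 0.25·0.4500 / (0.25·0.4500 + 0.4·0.5500) ≈ 0.3383
After 'background': P(ore) = 0.25·0.3383 / (0.25·0.3383 + 0.4·0.6617) ≈ 0.2422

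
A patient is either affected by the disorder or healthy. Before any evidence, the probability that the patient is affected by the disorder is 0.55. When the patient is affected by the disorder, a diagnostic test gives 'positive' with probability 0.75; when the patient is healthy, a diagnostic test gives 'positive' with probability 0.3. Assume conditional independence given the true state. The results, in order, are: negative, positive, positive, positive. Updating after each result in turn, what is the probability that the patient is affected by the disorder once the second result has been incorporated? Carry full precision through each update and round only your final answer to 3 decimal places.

Apply Bayes' rule sequentially, carrying P(affected) forward.
After 'negative': P(affected) = 0.25·0.5500 / (0.25·0.5500 + 0.7·0.4500) ≈ 0.3039
After 'positive': P(affected) = 0.75·0.3039 / (0.75·0.3039 + 0.3·0.6961) ≈ 0.5218

0.522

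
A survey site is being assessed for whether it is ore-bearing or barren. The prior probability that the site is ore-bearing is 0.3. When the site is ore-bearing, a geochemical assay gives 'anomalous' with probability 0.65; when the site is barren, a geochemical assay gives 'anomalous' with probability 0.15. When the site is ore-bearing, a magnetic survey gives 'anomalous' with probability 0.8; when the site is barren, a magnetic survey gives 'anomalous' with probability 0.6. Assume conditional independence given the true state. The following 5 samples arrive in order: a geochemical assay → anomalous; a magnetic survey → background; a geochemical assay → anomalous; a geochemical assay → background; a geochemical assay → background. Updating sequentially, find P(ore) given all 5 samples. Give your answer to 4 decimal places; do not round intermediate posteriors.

After a geochemical assay='anomalous': P(ore) = 0.65·0.3000 / (0.65·0.3000 + 0.15·0.7000) ≈ 0.6500
After a magnetic survey='background': P(ore) = 0.2·0.6500 / (0.2·0.6500 + 0.4·0.3500) ≈ 0.4815
After a geochemical assay='anomalous': P(ore) = 0.65·0.4815 / (0.65·0.4815 + 0.15·0.5185) ≈ 0.8009
After a geochemical assay='background': P(ore) = 0.35·0.8009 / (0.35·0.8009 + 0.85·0.1991) ≈ 0.6236
After a geochemical assay='background': P(ore) = 0.35·0.6236 / (0.35·0.6236 + 0.85·0.3764) ≈ 0.4056

0.4056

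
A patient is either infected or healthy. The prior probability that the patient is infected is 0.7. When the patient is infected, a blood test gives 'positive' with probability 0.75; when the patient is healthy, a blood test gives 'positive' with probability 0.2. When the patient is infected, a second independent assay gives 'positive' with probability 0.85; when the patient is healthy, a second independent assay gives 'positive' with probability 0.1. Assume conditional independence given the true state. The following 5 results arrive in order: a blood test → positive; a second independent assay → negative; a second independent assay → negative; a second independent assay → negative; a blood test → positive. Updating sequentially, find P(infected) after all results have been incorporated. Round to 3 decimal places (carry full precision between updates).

Each posterior becomes the prior for the next update.
After a blood test='positive': P(infected) = 0.75·0.7000 / (0.75·0.7000 + 0.2·0.3000) ≈ 0.8974
After a second independent assay='negative': P(infected) = 0.15·0.8974 / (0.15·0.8974 + 0.9·0.1026) ≈ 0.5932
After a second independent assay='negative': P(infected) = 0.15·0.5932 / (0.15·0.5932 + 0.9·0.4068) ≈ 0.1955
After a second independent assay='negative': P(infected) = 0.15·0.1955 / (0.15·0.1955 + 0.9·0.8045) ≈ 0.0389
After a blood test='positive': P(infected) = 0.75·0.0389 / (0.75·0.0389 + 0.2·0.9611) ≈ 0.1319

0.132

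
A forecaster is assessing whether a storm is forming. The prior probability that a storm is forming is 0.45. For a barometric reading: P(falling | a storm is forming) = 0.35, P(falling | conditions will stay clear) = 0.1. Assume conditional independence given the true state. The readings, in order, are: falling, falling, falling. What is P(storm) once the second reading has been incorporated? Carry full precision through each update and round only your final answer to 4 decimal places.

After 'falling': P(storm) = 0.35·0.4500 / (0.35·0.4500 + 0.1·0.5500) ≈ 0.7412
After 'falling': P(storm) = 0.35·0.7412 / (0.35·0.7412 + 0.1·0.2588) ≈ 0.9093

0.9093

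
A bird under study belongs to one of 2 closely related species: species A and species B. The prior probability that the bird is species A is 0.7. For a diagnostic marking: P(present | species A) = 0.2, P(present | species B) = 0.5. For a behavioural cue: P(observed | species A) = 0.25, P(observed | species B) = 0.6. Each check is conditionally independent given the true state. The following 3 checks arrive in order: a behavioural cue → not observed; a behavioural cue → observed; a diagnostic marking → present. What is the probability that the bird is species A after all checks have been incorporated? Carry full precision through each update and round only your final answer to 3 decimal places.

0.422

After a behavioural cue='not observed': P(species A) = 0.75·0.7000 / (0.75·0.7000 + 0.4·0.3000) ≈ 0.8140
After a behavioural cue='observed': P(species A) = 0.25·0.8140 / (0.25·0.8140 + 0.6·0.1860) ≈ 0.6458
After a diagnostic marking='present': P(species A) = 0.2·0.6458 / (0.2·0.6458 + 0.5·0.3542) ≈ 0.4217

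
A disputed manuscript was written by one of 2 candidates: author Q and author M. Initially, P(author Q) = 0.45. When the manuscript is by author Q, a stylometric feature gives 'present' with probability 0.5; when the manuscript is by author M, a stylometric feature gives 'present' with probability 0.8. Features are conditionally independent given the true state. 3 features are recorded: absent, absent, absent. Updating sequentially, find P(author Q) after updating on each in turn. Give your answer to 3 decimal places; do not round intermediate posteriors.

After 'absent': P(author Q) = 0.5·0.4500 / (0.5·0.4500 + 0.2·0.5500) ≈ 0.6716
After 'absent': P(author Q) = 0.5·0.6716 / (0.5·0.6716 + 0.2·0.3284) ≈ 0.8364
After 'absent': P(author Q) = 0.5·0.8364 / (0.5·0.8364 + 0.2·0.1636) ≈ 0.9275

0.927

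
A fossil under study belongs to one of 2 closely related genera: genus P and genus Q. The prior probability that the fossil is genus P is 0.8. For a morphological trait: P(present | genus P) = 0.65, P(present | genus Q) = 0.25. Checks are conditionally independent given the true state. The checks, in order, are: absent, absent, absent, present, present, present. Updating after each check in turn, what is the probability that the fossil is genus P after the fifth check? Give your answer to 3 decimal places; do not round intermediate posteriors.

0.733

After 'absent': P(genus P) = 0.35·0.8000 / (0.35·0.8000 + 0.75·0.2000) ≈ 0.6512
After 'absent': P(genus P) = 0.35·0.6512 / (0.35·0.6512 + 0.75·0.3488) ≈ 0.4656
After 'absent': P(genus P) = 0.35·0.4656 / (0.35·0.4656 + 0.75·0.5344) ≈ 0.2890
After 'present': P(genus P) = 0.65·0.2890 / (0.65·0.2890 + 0.25·0.7110) ≈ 0.5138
After 'present': P(genus P) = 0.65·0.5138 / (0.65·0.5138 + 0.25·0.4862) ≈ 0.7332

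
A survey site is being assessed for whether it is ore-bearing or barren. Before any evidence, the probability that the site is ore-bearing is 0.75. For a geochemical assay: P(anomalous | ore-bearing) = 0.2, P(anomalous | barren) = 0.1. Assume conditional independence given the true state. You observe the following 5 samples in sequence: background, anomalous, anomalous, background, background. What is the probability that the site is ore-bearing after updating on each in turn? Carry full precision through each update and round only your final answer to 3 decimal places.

After 'background': P(ore) = 0.8·0.7500 / (0.8·0.7500 + 0.9·0.2500) ≈ 0.7273
After 'anomalous': P(ore) = 0.2·0.7273 / (0.2·0.7273 + 0.1·0.2727) ≈ 0.8421
After 'anomalous': P(ore) = 0.2·0.8421 / (0.2·0.8421 + 0.1·0.1579) ≈ 0.9143
After 'background': P(ore) = 0.8·0.9143 / (0.8·0.9143 + 0.9·0.0857) ≈ 0.9046
After 'background': P(ore) = 0.8·0.9046 / (0.8·0.9046 + 0.9·0.0954) ≈ 0.8939

0.894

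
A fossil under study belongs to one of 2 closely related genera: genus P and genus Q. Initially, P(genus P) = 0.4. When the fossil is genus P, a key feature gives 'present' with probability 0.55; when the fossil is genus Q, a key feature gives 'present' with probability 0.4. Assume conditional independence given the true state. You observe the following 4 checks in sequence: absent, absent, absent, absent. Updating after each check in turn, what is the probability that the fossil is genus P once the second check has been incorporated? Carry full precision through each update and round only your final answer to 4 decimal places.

0.2727

After 'absent': P(genus P) = 0.45·0.4000 / (0.45·0.4000 + 0.6·0.6000) ≈ 0.3333
After 'absent': P(genus P) = 0.45·0.3333 / (0.45·0.3333 + 0.6·0.6667) ≈ 0.2727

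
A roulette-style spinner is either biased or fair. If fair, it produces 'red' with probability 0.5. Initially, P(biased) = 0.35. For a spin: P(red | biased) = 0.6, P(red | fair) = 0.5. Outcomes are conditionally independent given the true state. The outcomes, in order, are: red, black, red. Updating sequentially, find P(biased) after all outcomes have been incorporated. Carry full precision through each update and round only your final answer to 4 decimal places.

0.3828

After 'red': P(biased) = 0.6·0.3500 / (0.6·0.3500 + 0.5·0.6500) ≈ 0.3925
After 'black': P(biased) = 0.4·0.3925 / (0.4·0.3925 + 0.5·0.6075) ≈ 0.3408
After 'red': P(biased) = 0.6·0.3408 / (0.6·0.3408 + 0.5·0.6592) ≈ 0.3828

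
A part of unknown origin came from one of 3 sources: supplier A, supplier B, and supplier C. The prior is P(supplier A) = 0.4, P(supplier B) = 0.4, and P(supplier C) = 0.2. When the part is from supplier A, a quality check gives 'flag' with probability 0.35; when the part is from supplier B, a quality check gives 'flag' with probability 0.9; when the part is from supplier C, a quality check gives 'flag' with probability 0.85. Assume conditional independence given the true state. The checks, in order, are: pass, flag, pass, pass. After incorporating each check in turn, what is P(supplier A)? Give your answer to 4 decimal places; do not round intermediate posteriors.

0.9763

After 'pass': normaliser = 0.65·0.4000 + 0.1·0.4000 + 0.15·0.2000; P(supplier A) ≈ 0.7879, P(supplier B) ≈ 0.1212, P(supplier C) ≈ 0.0909
After 'flag': normaliser = 0.35·0.7879 + 0.9·0.1212 + 0.85·0.0909; P(supplier A) ≈ 0.5967, P(supplier B) ≈ 0.2361, P(supplier C) ≈ 0.1672
After 'pass': normaliser = 0.65·0.5967 + 0.1·0.2361 + 0.15·0.1672; P(supplier A) ≈ 0.8885, P(supplier B) ≈ 0.0541, P(supplier C) ≈ 0.0575
After 'pass': normaliser = 0.65·0.8885 + 0.1·0.0541 + 0.15·0.0575; P(supplier A) ≈ 0.9763, P(supplier B) ≈ 0.0091, P(supplier C) ≈ 0.0146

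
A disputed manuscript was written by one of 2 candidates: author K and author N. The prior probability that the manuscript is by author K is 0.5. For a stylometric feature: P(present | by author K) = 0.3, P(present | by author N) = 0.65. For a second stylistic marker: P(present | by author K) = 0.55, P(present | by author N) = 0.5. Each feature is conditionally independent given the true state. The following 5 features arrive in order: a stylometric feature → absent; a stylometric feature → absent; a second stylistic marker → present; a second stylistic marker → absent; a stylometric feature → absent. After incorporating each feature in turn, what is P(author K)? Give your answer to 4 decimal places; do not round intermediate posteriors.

0.8879

After a stylometric feature='absent': P(author K) = 0.7·0.5000 / (0.7·0.5000 + 0.35·0.5000) ≈ 0.6667
After a stylometric feature='absent': P(author K) = 0.7·0.6667 / (0.7·0.6667 + 0.35·0.3333) ≈ 0.8000
After a second stylistic marker='present': P(author K) = 0.55·0.8000 / (0.55·0.8000 + 0.5·0.2000) ≈ 0.8148
After a second stylistic marker='absent': P(author K) = 0.45·0.8148 / (0.45·0.8148 + 0.5·0.1852) ≈ 0.7984
After a stylometric feature='absent': P(author K) = 0.7·0.7984 / (0.7·0.7984 + 0.35·0.2016) ≈ 0.8879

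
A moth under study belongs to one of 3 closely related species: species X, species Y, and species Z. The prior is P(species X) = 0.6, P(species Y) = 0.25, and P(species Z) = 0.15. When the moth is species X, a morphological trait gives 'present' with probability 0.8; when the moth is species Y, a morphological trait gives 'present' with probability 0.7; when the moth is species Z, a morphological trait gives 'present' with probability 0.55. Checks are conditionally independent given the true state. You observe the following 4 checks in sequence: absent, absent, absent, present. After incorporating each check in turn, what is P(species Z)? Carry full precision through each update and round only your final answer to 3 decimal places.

0.467

After 'absent': normaliser = 0.2·0.6000 + 0.3·0.2500 + 0.45·0.1500; P(species X) ≈ 0.4571, P(species Y) ≈ 0.2857, P(species Z) ≈ 0.2571
After 'absent': normaliser = 0.2·0.4571 + 0.3·0.2857 + 0.45·0.2571; P(species X) ≈ 0.3122, P(species Y) ≈ 0.2927, P(species Z) ≈ 0.3951
After 'absent': normaliser = 0.2·0.3122 + 0.3·0.2927 + 0.45·0.3951; P(species X) ≈ 0.1903, P(species Y) ≈ 0.2677, P(species Z) ≈ 0.5420
After 'present': normaliser = 0.8·0.1903 + 0.7·0.2677 + 0.55·0.5420; P(species X) ≈ 0.2388, P(species Y) ≈ 0.2938, P(species Z) ≈ 0.4674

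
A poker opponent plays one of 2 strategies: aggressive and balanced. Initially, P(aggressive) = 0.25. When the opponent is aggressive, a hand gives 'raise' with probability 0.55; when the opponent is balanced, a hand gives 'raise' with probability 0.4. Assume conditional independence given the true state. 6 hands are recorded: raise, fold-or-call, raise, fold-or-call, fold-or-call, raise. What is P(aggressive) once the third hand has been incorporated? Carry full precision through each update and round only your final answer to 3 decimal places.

Each posterior becomes the prior for the next update.
After 'raise': P(aggressive) = 0.55·0.2500 / (0.55·0.2500 + 0.4·0.7500) ≈ 0.3143
After 'fold-or-call': P(aggressive) = 0.45·0.3143 / (0.45·0.3143 + 0.6·0.6857) ≈ 0.2558
After 'raise': P(aggressive) = 0.55·0.2558 / (0.55·0.2558 + 0.4·0.7442) ≈ 0.3210

0.321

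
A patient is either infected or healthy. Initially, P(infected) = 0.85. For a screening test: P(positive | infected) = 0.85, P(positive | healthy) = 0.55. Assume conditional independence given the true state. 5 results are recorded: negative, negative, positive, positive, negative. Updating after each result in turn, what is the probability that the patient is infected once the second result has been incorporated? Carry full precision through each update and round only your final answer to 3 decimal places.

0.386

Each posterior becomes the prior for the next update.
After 'negative': P(infected) = 0.15·0.8500 / (0.15·0.8500 + 0.45·0.1500) ≈ 0.6538
After 'negative': P(infected) = 0.15·0.6538 / (0.15·0.6538 + 0.45·0.3462) ≈ 0.3864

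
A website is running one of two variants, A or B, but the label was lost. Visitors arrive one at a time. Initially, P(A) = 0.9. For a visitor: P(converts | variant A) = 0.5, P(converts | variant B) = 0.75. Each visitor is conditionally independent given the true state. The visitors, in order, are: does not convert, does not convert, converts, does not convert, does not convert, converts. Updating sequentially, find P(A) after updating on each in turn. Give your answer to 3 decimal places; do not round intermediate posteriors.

After 'does not convert': P(A) = 0.5·0.9000 / (0.5·0.9000 + 0.25·0.1000) ≈ 0.9474
After 'does not convert': P(A) = 0.5·0.9474 / (0.5·0.9474 + 0.25·0.0526) ≈ 0.9730
After 'converts': P(A) = 0.5·0.9730 / (0.5·0.9730 + 0.75·0.0270) ≈ 0.9600
After 'does not convert': P(A) = 0.5·0.9600 / (0.5·0.9600 + 0.25·0.0400) ≈ 0.9796
After 'does not convert': P(A) = 0.5·0.9796 / (0.5·0.9796 + 0.25·0.0204) ≈ 0.9897
After 'converts': P(A) = 0.5·0.9897 / (0.5·0.9897 + 0.75·0.0103) ≈ 0.9846

0.985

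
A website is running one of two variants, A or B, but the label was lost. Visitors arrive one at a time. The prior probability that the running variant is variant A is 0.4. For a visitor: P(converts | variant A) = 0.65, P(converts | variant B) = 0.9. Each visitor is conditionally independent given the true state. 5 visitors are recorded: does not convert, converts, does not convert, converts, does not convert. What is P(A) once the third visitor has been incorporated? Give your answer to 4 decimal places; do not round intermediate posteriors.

Each posterior becomes the prior for the next update.
After 'does not convert': P(A) = 0.35·0.4000 / (0.35·0.4000 + 0.1·0.6000) ≈ 0.7000
After 'converts': P(A) = 0.65·0.7000 / (0.65·0.7000 + 0.9·0.3000) ≈ 0.6276
After 'does not convert': P(A) = 0.35·0.6276 / (0.35·0.6276 + 0.1·0.3724) ≈ 0.8550

0.8550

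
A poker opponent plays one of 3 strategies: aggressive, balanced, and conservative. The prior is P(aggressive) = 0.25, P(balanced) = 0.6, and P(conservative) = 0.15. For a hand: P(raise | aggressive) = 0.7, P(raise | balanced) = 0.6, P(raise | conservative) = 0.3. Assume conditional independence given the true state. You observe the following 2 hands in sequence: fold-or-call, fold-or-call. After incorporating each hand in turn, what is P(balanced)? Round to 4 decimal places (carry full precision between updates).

Each posterior becomes the prior for the next update.
After 'fold-or-call': normaliser = 0.3·0.2500 + 0.4·0.6000 + 0.7·0.1500; P(aggressive) ≈ 0.1786, P(balanced) ≈ 0.5714, P(conservative) ≈ 0.2500
After 'fold-or-call': normaliser = 0.3·0.1786 + 0.4·0.5714 + 0.7·0.2500; P(aggressive) ≈ 0.1172, P(balanced) ≈ 0.5000, P(conservative) ≈ 0.3828

0.5000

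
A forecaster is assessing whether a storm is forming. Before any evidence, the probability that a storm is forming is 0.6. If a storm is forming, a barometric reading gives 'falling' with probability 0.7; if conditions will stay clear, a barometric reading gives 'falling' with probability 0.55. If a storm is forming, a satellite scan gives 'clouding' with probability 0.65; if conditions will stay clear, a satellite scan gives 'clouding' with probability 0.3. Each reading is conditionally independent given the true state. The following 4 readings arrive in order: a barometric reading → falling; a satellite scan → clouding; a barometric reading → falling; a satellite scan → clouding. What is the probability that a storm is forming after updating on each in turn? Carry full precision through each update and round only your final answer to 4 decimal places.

Apply Bayes' rule sequentially, carrying P(storm) forward.
After a barometric reading='falling': P(storm) = 0.7·0.6000 / (0.7·0.6000 + 0.55·0.4000) ≈ 0.6562
After a satellite scan='clouding': P(storm) = 0.65·0.6562 / (0.65·0.6562 + 0.3·0.3438) ≈ 0.8053
After a barometric reading='falling': P(storm) = 0.7·0.8053 / (0.7·0.8053 + 0.55·0.1947) ≈ 0.8404
After a satellite scan='clouding': P(storm) = 0.65·0.8404 / (0.65·0.8404 + 0.3·0.1596) ≈ 0.9194

0.9194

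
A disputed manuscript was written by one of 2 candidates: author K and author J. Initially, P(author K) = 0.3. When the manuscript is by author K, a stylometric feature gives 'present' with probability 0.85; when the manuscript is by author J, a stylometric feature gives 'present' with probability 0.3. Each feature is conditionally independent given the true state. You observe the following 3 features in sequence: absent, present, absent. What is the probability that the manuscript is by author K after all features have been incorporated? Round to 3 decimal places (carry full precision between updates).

0.053

After 'absent': P(author K) = 0.15·0.3000 / (0.15·0.3000 + 0.7·0.7000) ≈ 0.0841
After 'present': P(author K) = 0.85·0.0841 / (0.85·0.0841 + 0.3·0.9159) ≈ 0.2065
After 'absent': P(author K) = 0.15·0.2065 / (0.15·0.2065 + 0.7·0.7935) ≈ 0.0528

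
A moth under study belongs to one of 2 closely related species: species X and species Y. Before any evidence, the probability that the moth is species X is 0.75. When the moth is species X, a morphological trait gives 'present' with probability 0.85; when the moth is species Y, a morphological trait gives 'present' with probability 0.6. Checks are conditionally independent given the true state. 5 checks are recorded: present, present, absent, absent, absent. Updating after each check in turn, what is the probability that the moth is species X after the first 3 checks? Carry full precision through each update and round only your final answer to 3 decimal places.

0.693

Apply Bayes' rule sequentially, carrying P(species X) forward.
After 'present': P(species X) = 0.85·0.7500 / (0.85·0.7500 + 0.6·0.2500) ≈ 0.8095
After 'present': P(species X) = 0.85·0.8095 / (0.85·0.8095 + 0.6·0.1905) ≈ 0.8576
After 'absent': P(species X) = 0.15·0.8576 / (0.15·0.8576 + 0.4·0.1424) ≈ 0.6930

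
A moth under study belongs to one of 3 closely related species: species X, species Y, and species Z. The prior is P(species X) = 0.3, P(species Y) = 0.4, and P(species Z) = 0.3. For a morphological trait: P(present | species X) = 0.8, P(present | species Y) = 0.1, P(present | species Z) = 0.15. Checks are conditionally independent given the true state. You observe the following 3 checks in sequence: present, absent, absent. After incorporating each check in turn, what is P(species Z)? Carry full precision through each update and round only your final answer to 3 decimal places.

After 'present': normaliser = 0.8·0.3000 + 0.1·0.4000 + 0.15·0.3000; P(species X) ≈ 0.7385, P(species Y) ≈ 0.1231, P(species Z) ≈ 0.1385
After 'absent': normaliser = 0.2·0.7385 + 0.9·0.1231 + 0.85·0.1385; P(species X) ≈ 0.3926, P(species Y) ≈ 0.2945, P(species Z) ≈ 0.3129
After 'absent': normaliser = 0.2·0.3926 + 0.9·0.2945 + 0.85·0.3129; P(species X) ≈ 0.1288, P(species Y) ≈ 0.4348, P(species Z) ≈ 0.4363

0.436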